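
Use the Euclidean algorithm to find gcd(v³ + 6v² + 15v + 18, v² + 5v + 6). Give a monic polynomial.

v + 3

By polynomial division,
  v³ + 6v² + 15v + 18 = (v + 1)(v² + 5v + 6) + (4v + 12)
  v² + 5v + 6 = ((1/4)v + 1/2)(4v + 12) + (0)
Last nonzero remainder: 4v + 12. Dividing through by 4 gives the monic gcd v + 3.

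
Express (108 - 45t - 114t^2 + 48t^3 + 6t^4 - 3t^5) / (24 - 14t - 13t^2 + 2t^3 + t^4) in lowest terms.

(9 + 6t - 3t^2)/(2 + t)

Euclidean algorithm in ℚ[t]:
  -3t^5 + 6t^4 + 48t^3 - 114t^2 - 45t + 108 = (-3t + 12)(t^4 + 2t^3 - 13t^2 - 14t + 24) + (-15t^3 + 195t - 180)
  t^4 + 2t^3 - 13t^2 - 14t + 24 = (-(1/15)t - 2/15)(-15t^3 + 195t - 180) + (0)
Last nonzero remainder: -15t^3 + 195t - 180. Dividing through by -15 gives the monic gcd t^3 - 13t + 12.
Cancel t^3 - 13t + 12 from numerator and denominator to get the reduced form.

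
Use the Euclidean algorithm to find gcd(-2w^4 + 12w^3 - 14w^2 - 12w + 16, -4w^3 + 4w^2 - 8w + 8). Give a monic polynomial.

w - 1

Euclidean algorithm in ℚ[w]:
  -2w^4 + 12w^3 - 14w^2 - 12w + 16 = ((1/2)w - 5/2)(-4w^3 + 4w^2 - 8w + 8) + (-36w + 36)
  -4w^3 + 4w^2 - 8w + 8 = ((1/9)w^2 + 2/9)(-36w + 36) + (0)
Last nonzero remainder: -36w + 36. Dividing through by -36 gives the monic gcd w - 1.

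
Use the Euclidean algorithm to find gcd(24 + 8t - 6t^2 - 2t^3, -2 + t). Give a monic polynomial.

-2 + t

Repeated division with remainder:
  -2t^3 - 6t^2 + 8t + 24 = (-2t^2 - 10t - 12)(t - 2) + (0)
The last nonzero remainder t - 2 is already monic.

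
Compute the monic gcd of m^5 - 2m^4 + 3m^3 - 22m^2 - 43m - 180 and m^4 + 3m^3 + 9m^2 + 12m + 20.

Repeated division with remainder:
  m^5 - 2m^4 + 3m^3 - 22m^2 - 43m - 180 = (m - 5)(m^4 + 3m^3 + 9m^2 + 12m + 20) + (9m^3 + 11m^2 - 3m - 80)
  m^4 + 3m^3 + 9m^2 + 12m + 20 = ((1/9)m + 16/81)(9m^3 + 11m^2 - 3m - 80) + ((580/81)m^2 + (580/27)m + 2900/81)
  9m^3 + 11m^2 - 3m - 80 = ((729/580)m - 324/145)((580/81)m^2 + (580/27)m + 2900/81) + (0)
Last nonzero remainder: (580/81)m^2 + (580/27)m + 2900/81. Dividing through by 580/81 gives the monic gcd m^2 + 3m + 5.

m^2 + 3m + 5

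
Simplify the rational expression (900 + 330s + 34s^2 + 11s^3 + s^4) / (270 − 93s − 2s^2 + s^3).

(90 + 24s + s^2 + s^3)/(27 − 12s + s^2)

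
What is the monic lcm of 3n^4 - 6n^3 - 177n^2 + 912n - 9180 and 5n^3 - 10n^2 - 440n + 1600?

n^6 - 14n^5 - 3n^4 + 948n^3 - 8596n^2 + 46448n - 97920

Repeated division with remainder:
  3n^4 - 6n^3 - 177n^2 + 912n - 9180 = ((3/5)n)(5n^3 - 10n^2 - 440n + 1600) + (87n^2 - 48n - 9180)
  5n^3 - 10n^2 - 440n + 1600 = ((5/87)n - 70/841)(87n^2 - 48n - 9180) + ((70300/841)n + 703000/841)
  87n^2 - 48n - 9180 = ((73167/70300)n - 386019/35150)((70300/841)n + 703000/841) + (0)
Last nonzero remainder: (70300/841)n + 703000/841. Dividing through by 70300/841 gives the monic gcd n + 10.
Then lcm(f, g) = f·g / gcd(f, g); expanding and making the result monic gives the answer.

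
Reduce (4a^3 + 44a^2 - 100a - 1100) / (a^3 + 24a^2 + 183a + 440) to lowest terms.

(4a - 20)/(a + 8)

By polynomial division,
  4a^3 + 44a^2 - 100a - 1100 = (4)(a^3 + 24a^2 + 183a + 440) + (-52a^2 - 832a - 2860)
  a^3 + 24a^2 + 183a + 440 = (-(1/52)a - 2/13)(-52a^2 - 832a - 2860) + (0)
Last nonzero remainder: -52a^2 - 832a - 2860. Dividing through by -52 gives the monic gcd a^2 + 16a + 55.
Cancel a^2 + 16a + 55 from numerator and denominator to get the reduced form.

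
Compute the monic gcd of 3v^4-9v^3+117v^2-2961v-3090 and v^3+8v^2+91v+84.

v+1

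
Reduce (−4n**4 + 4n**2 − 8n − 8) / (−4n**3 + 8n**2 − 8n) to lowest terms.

(n**2 + 2n + 1)/(n)

By polynomial division,
  −4n**4 + 4n**2 − 8n − 8 = (n + 2)(−4n**3 + 8n**2 − 8n) + (−4n**2 + 8n − 8)
  −4n**3 + 8n**2 − 8n = (n)(−4n**2 + 8n − 8) + (0)
Last nonzero remainder: −4n**2 + 8n − 8. Dividing through by −4 gives the monic gcd n**2 − 2n + 2.
Cancel n**2 − 2n + 2 from numerator and denominator to get the reduced form.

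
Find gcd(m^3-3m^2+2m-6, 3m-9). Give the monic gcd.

m-3

By polynomial division,
  m^3-3m^2+2m-6 = ((1/3)m^2+2/3)(3m-9) + (0)
Last nonzero remainder: 3m-9. Dividing through by 3 gives the monic gcd m-3.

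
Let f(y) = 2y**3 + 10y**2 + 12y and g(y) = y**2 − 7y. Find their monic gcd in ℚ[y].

Euclidean algorithm in ℚ[y]:
  2y**3 + 10y**2 + 12y = (2y + 24)(y**2 − 7y) + (180y)
  y**2 − 7y = ((1/180)y − 7/180)(180y) + (0)
Last nonzero remainder: 180y. Dividing through by 180 gives the monic gcd y.

y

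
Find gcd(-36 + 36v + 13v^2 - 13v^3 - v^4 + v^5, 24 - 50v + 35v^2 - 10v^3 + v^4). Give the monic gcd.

By polynomial division,
  v^5 - v^4 - 13v^3 + 13v^2 + 36v - 36 = (v + 9)(v^4 - 10v^3 + 35v^2 - 50v + 24) + (42v^3 - 252v^2 + 462v - 252)
  v^4 - 10v^3 + 35v^2 - 50v + 24 = ((1/42)v - 2/21)(42v^3 - 252v^2 + 462v - 252) + (0)
Last nonzero remainder: 42v^3 - 252v^2 + 462v - 252. Dividing through by 42 gives the monic gcd v^3 - 6v^2 + 11v - 6.

-6 + 11v - 6v^2 + v^3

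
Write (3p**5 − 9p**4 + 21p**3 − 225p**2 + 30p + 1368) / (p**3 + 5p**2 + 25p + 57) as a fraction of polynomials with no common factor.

(3p**3 − 15p**2 − 6p + 72)/(p + 3)

Euclidean algorithm in ℚ[p]:
  3p**5 − 9p**4 + 21p**3 − 225p**2 + 30p + 1368 = (3p**2 − 24p + 66)(p**3 + 5p**2 + 25p + 57) + (−126p**2 − 252p − 2394)
  p**3 + 5p**2 + 25p + 57 = (−(1/126)p − 1/42)(−126p**2 − 252p − 2394) + (0)
Last nonzero remainder: −126p**2 − 252p − 2394. Dividing through by −126 gives the monic gcd p**2 + 2p + 19.
Cancel p**2 + 2p + 19 from numerator and denominator to get the reduced form.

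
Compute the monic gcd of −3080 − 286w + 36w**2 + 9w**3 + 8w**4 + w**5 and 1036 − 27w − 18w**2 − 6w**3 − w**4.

Apply the Euclidean algorithm:
  w**5 + 8w**4 + 9w**3 + 36w**2 − 286w − 3080 = (−w − 2)(−w**4 − 6w**3 − 18w**2 − 27w + 1036) + (−21w**3 − 27w**2 + 696w − 1008)
  −w**4 − 6w**3 − 18w**2 − 27w + 1036 = ((1/21)w + 11/49)(−21w**3 − 27w**2 + 696w − 1008) + (−(2209/49)w**2 − (6627/49)w + 8836/7)
  −21w**3 − 27w**2 + 696w − 1008 = ((1029/2209)w − 1764/2209)(−(2209/49)w**2 − (6627/49)w + 8836/7) + (0)
Last nonzero remainder: −(2209/49)w**2 − (6627/49)w + 8836/7. Dividing through by −2209/49 gives the monic gcd w**2 + 3w − 28.

−28 + 3w + w**2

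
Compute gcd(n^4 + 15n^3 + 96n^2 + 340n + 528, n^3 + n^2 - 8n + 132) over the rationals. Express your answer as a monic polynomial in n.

n + 6

Repeated division with remainder:
  n^4 + 15n^3 + 96n^2 + 340n + 528 = (n + 14)(n^3 + n^2 - 8n + 132) + (90n^2 + 320n - 1320)
  n^3 + n^2 - 8n + 132 = ((1/90)n - 23/810)(90n^2 + 320n - 1320) + ((1276/81)n + 2552/27)
  90n^2 + 320n - 1320 = ((3645/638)n - 405/29)((1276/81)n + 2552/27) + (0)
Last nonzero remainder: (1276/81)n + 2552/27. Dividing through by 1276/81 gives the monic gcd n + 6.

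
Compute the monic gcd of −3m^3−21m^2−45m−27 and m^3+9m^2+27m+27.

m^2+6m+9

Euclidean algorithm in ℚ[m]:
  −3m^3−21m^2−45m−27 = (−3)(m^3+9m^2+27m+27) + (6m^2+36m+54)
  m^3+9m^2+27m+27 = ((1/6)m+1/2)(6m^2+36m+54) + (0)
Last nonzero remainder: 6m^2+36m+54. Dividing through by 6 gives the monic gcd m^2+6m+9.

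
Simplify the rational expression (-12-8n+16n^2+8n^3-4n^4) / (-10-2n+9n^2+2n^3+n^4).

By polynomial division,
  -4n^4+8n^3+16n^2-8n-12 = (-4)(n^4+2n^3+9n^2-2n-10) + (16n^3+52n^2-16n-52)
  n^4+2n^3+9n^2-2n-10 = ((1/16)n-5/64)(16n^3+52n^2-16n-52) + ((225/16)n^2-225/16)
  16n^3+52n^2-16n-52 = ((256/225)n+832/225)((225/16)n^2-225/16) + (0)
Last nonzero remainder: (225/16)n^2-225/16. Dividing through by 225/16 gives the monic gcd n^2-1.
Cancel n^2-1 from numerator and denominator to get the reduced form.

(12+8n-4n^2)/(10+2n+n^2)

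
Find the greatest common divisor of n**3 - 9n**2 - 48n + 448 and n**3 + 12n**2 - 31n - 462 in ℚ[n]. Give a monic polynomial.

Euclidean algorithm in ℚ[n]:
  n**3 - 9n**2 - 48n + 448 = (n**3 + 12n**2 - 31n - 462) + (-21n**2 - 17n + 910)
  n**3 + 12n**2 - 31n - 462 = (-(1/21)n - 235/441)(-21n**2 - 17n + 910) + ((1444/441)n + 1444/63)
  -21n**2 - 17n + 910 = (-(9261/1444)n + 28665/722)((1444/441)n + 1444/63) + (0)
Last nonzero remainder: (1444/441)n + 1444/63. Dividing through by 1444/441 gives the monic gcd n + 7.

n + 7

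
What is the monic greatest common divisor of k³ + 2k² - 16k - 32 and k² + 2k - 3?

Repeated division with remainder:
  k³ + 2k² - 16k - 32 = (k)(k² + 2k - 3) + (-13k - 32)
  k² + 2k - 3 = (-(1/13)k + 6/169)(-13k - 32) + (-315/169)
  -13k - 32 = ((2197/315)k + 5408/315)(-315/169) + (0)
The last nonzero remainder is the constant -315/169, so the polynomials are coprime and gcd = 1.

1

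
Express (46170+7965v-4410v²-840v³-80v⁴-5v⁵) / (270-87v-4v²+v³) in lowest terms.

(-1710-675v-50v²-5v³)/(-10+v)

Euclidean algorithm in ℚ[v]:
  -5v⁵-80v⁴-840v³-4410v²+7965v+46170 = (-5v²-100v-1675)(v³-4v²-87v+270) + (-18460v²-110760v+498420)
  v³-4v²-87v+270 = (-(1/18460)v+1/1846)(-18460v²-110760v+498420) + (0)
Last nonzero remainder: -18460v²-110760v+498420. Dividing through by -18460 gives the monic gcd v²+6v-27.
Cancel v²+6v-27 from numerator and denominator to get the reduced form.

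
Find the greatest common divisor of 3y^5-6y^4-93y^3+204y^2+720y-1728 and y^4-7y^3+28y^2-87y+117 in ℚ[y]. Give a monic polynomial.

Repeated division with remainder:
  3y^5-6y^4-93y^3+204y^2+720y-1728 = (3y+15)(y^4-7y^3+28y^2-87y+117) + (-72y^3+45y^2+1674y-3483)
  y^4-7y^3+28y^2-87y+117 = (-(1/72)y+17/192)(-72y^3+45y^2+1674y-3483) + ((3025/64)y^2-(9075/32)y+27225/64)
  -72y^3+45y^2+1674y-3483 = (-(4608/3025)y-24768/3025)((3025/64)y^2-(9075/32)y+27225/64) + (0)
Last nonzero remainder: (3025/64)y^2-(9075/32)y+27225/64. Dividing through by 3025/64 gives the monic gcd y^2-6y+9.

y^2-6y+9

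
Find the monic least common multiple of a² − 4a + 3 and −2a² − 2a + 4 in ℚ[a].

a³ − 2a² − 5a + 6

Repeated division with remainder:
  a² − 4a + 3 = (−1/2)(−2a² − 2a + 4) + (−5a + 5)
  −2a² − 2a + 4 = ((2/5)a + 4/5)(−5a + 5) + (0)
Last nonzero remainder: −5a + 5. Dividing through by −5 gives the monic gcd a − 1.
Then lcm(f, g) = f·g / gcd(f, g); expanding and making the result monic gives the answer.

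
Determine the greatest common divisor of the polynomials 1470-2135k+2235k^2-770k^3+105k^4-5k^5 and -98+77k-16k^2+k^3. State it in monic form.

Repeated division with remainder:
  -5k^5+105k^4-770k^3+2235k^2-2135k+1470 = (-5k^2+25k+15)(k^3-16k^2+77k-98) + (60k^2-840k+2940)
  k^3-16k^2+77k-98 = ((1/60)k-1/30)(60k^2-840k+2940) + (0)
Last nonzero remainder: 60k^2-840k+2940. Dividing through by 60 gives the monic gcd k^2-14k+49.

49-14k+k^2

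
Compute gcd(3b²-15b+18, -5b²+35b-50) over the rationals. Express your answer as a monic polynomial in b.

b-2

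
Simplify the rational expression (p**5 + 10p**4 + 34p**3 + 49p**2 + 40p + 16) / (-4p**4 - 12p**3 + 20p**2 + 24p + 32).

Apply the Euclidean algorithm:
  p**5 + 10p**4 + 34p**3 + 49p**2 + 40p + 16 = (-(1/4)p - 7/4)(-4p**4 - 12p**3 + 20p**2 + 24p + 32) + (18p**3 + 90p**2 + 90p + 72)
  -4p**4 - 12p**3 + 20p**2 + 24p + 32 = (-(2/9)p + 4/9)(18p**3 + 90p**2 + 90p + 72) + (0)
Last nonzero remainder: 18p**3 + 90p**2 + 90p + 72. Dividing through by 18 gives the monic gcd p**3 + 5p**2 + 5p + 4.
Cancel p**3 + 5p**2 + 5p + 4 from numerator and denominator to get the reduced form.

(-p**2 - 5p - 4)/(4p - 8)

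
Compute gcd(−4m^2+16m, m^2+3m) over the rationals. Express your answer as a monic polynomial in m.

m

Repeated division with remainder:
  −4m^2+16m = (−4)(m^2+3m) + (28m)
  m^2+3m = ((1/28)m+3/28)(28m) + (0)
Last nonzero remainder: 28m. Dividing through by 28 gives the monic gcd m.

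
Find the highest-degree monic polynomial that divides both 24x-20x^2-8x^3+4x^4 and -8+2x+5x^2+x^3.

-2+x+x^2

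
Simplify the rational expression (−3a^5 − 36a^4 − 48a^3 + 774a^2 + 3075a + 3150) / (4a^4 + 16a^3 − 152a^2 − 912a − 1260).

(−3a^3 − 12a^2 + 93a + 210)/(4a^2 − 16a − 84)

Euclidean algorithm in ℚ[a]:
  −3a^5 − 36a^4 − 48a^3 + 774a^2 + 3075a + 3150 = (−(3/4)a − 6)(4a^4 + 16a^3 − 152a^2 − 912a − 1260) + (−66a^3 − 822a^2 − 3342a − 4410)
  4a^4 + 16a^3 − 152a^2 − 912a − 1260 = (−(2/33)a + 62/121)(−66a^3 − 822a^2 − 3342a − 4410) + ((8064/121)a^2 + (64512/121)a + 120960/121)
  −66a^3 − 822a^2 − 3342a − 4410 = (−(1331/1344)a − 847/192)((8064/121)a^2 + (64512/121)a + 120960/121) + (0)
Last nonzero remainder: (8064/121)a^2 + (64512/121)a + 120960/121. Dividing through by 8064/121 gives the monic gcd a^2 + 8a + 15.
Cancel a^2 + 8a + 15 from numerator and denominator to get the reduced form.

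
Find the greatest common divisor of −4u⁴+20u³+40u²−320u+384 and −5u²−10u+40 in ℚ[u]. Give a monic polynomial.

Euclidean algorithm in ℚ[u]:
  −4u⁴+20u³+40u²−320u+384 = ((4/5)u²−(28/5)u+48/5)(−5u²−10u+40) + (0)
Last nonzero remainder: −5u²−10u+40. Dividing through by −5 gives the monic gcd u²+2u−8.

u²+2u−8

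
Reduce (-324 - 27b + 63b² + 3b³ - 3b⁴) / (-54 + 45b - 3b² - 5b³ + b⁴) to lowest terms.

Apply the Euclidean algorithm:
  -3b⁴ + 3b³ + 63b² - 27b - 324 = (-3)(b⁴ - 5b³ - 3b² + 45b - 54) + (-12b³ + 54b² + 108b - 486)
  b⁴ - 5b³ - 3b² + 45b - 54 = (-(1/12)b + 1/24)(-12b³ + 54b² + 108b - 486) + ((15/4)b² - 135/4)
  -12b³ + 54b² + 108b - 486 = (-(16/5)b + 72/5)((15/4)b² - 135/4) + (0)
Last nonzero remainder: (15/4)b² - 135/4. Dividing through by 15/4 gives the monic gcd b² - 9.
Cancel b² - 9 from numerator and denominator to get the reduced form.

(36 + 3b - 3b²)/(6 - 5b + b²)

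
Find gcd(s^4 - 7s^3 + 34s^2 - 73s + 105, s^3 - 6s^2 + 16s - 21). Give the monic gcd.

s^2 - 3s + 7

Euclidean algorithm in ℚ[s]:
  s^4 - 7s^3 + 34s^2 - 73s + 105 = (s - 1)(s^3 - 6s^2 + 16s - 21) + (12s^2 - 36s + 84)
  s^3 - 6s^2 + 16s - 21 = ((1/12)s - 1/4)(12s^2 - 36s + 84) + (0)
Last nonzero remainder: 12s^2 - 36s + 84. Dividing through by 12 gives the monic gcd s^2 - 3s + 7.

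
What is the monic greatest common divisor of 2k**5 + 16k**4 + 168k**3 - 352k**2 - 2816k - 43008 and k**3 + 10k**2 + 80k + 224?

k**2 + 6k + 56

By polynomial division,
  2k**5 + 16k**4 + 168k**3 - 352k**2 - 2816k - 43008 = (2k**2 - 4k + 48)(k**3 + 10k**2 + 80k + 224) + (-960k**2 - 5760k - 53760)
  k**3 + 10k**2 + 80k + 224 = (-(1/960)k - 1/240)(-960k**2 - 5760k - 53760) + (0)
Last nonzero remainder: -960k**2 - 5760k - 53760. Dividing through by -960 gives the monic gcd k**2 + 6k + 56.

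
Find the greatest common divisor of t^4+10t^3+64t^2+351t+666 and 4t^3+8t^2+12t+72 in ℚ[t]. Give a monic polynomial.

Euclidean algorithm in ℚ[t]:
  t^4+10t^3+64t^2+351t+666 = ((1/4)t+2)(4t^3+8t^2+12t+72) + (45t^2+309t+522)
  4t^3+8t^2+12t+72 = ((4/45)t-292/675)(45t^2+309t+522) + ((22336/225)t+22336/75)
  45t^2+309t+522 = ((10125/22336)t+19575/11168)((22336/225)t+22336/75) + (0)
Last nonzero remainder: (22336/225)t+22336/75. Dividing through by 22336/225 gives the monic gcd t+3.

t+3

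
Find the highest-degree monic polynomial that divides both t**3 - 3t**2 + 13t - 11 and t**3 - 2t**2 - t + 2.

t - 1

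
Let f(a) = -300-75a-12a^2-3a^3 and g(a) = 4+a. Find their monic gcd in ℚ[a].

Euclidean algorithm in ℚ[a]:
  -3a^3-12a^2-75a-300 = (-3a^2-75)(a+4) + (0)
The last nonzero remainder a+4 is already monic.

4+a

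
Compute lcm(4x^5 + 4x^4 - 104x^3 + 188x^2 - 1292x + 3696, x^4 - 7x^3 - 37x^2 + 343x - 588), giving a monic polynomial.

Repeated division with remainder:
  4x^5 + 4x^4 - 104x^3 + 188x^2 - 1292x + 3696 = (4x + 32)(x^4 - 7x^3 - 37x^2 + 343x - 588) + (268x^3 - 9916x + 22512)
  x^4 - 7x^3 - 37x^2 + 343x - 588 = ((1/268)x - 7/268)(268x^3 - 9916x + 22512) + (0)
Last nonzero remainder: 268x^3 - 9916x + 22512. Dividing through by 268 gives the monic gcd x^3 - 37x + 84.
Then lcm(f, g) = f·g / gcd(f, g); expanding and making the result monic gives the answer.

x^6 - 6x^5 - 33x^4 + 229x^3 - 652x^2 + 3185x - 6468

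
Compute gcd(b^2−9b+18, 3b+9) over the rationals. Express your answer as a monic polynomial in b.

1

By polynomial division,
  b^2−9b+18 = ((1/3)b−4)(3b+9) + (54)
  3b+9 = ((1/18)b+1/6)(54) + (0)
The last nonzero remainder is the constant 54, so the polynomials are coprime and gcd = 1.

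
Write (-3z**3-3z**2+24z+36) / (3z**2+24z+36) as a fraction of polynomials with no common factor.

Apply the Euclidean algorithm:
  -3z**3-3z**2+24z+36 = (-z+7)(3z**2+24z+36) + (-108z-216)
  3z**2+24z+36 = (-(1/36)z-1/6)(-108z-216) + (0)
Last nonzero remainder: -108z-216. Dividing through by -108 gives the monic gcd z+2.
Cancel z+2 from numerator and denominator to get the reduced form.

(-z**2+z+6)/(z+6)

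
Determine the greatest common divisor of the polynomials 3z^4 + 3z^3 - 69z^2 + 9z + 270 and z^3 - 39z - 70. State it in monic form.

z^2 + 7z + 10

Apply the Euclidean algorithm:
  3z^4 + 3z^3 - 69z^2 + 9z + 270 = (3z + 3)(z^3 - 39z - 70) + (48z^2 + 336z + 480)
  z^3 - 39z - 70 = ((1/48)z - 7/48)(48z^2 + 336z + 480) + (0)
Last nonzero remainder: 48z^2 + 336z + 480. Dividing through by 48 gives the monic gcd z^2 + 7z + 10.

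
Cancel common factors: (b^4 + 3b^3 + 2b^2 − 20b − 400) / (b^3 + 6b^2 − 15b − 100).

(b^2 + 2b + 20)/(b + 5)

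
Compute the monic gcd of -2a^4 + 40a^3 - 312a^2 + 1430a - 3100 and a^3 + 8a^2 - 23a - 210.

a - 5

Repeated division with remainder:
  -2a^4 + 40a^3 - 312a^2 + 1430a - 3100 = (-2a + 56)(a^3 + 8a^2 - 23a - 210) + (-806a^2 + 2298a + 8660)
  a^3 + 8a^2 - 23a - 210 = (-(1/806)a - 4373/324818)(-806a^2 + 2298a + 8660) + ((3034160/162409)a - 15170800/162409)
  -806a^2 + 2298a + 8660 = (-(65450827/1517080)a - 70323097/758540)((3034160/162409)a - 15170800/162409) + (0)
Last nonzero remainder: (3034160/162409)a - 15170800/162409. Dividing through by 3034160/162409 gives the monic gcd a - 5.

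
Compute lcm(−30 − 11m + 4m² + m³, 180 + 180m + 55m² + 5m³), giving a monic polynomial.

Euclidean algorithm in ℚ[m]:
  m³ + 4m² − 11m − 30 = (1/5)(5m³ + 55m² + 180m + 180) + (−7m² − 47m − 66)
  5m³ + 55m² + 180m + 180 = (−(5/7)m − 150/49)(−7m² − 47m − 66) + (−(540/49)m − 1080/49)
  −7m² − 47m − 66 = ((343/540)m + 539/180)(−(540/49)m − 1080/49) + (0)
Last nonzero remainder: −(540/49)m − 1080/49. Dividing through by −540/49 gives the monic gcd m + 2.
Then lcm(f, g) = f·g / gcd(f, g); expanding and making the result monic gives the answer.

−540 − 468m − 57m² + 43m³ + 13m⁴ + m⁵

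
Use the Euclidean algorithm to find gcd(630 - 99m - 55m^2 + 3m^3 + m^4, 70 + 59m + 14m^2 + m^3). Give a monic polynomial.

Repeated division with remainder:
  m^4 + 3m^3 - 55m^2 - 99m + 630 = (m - 11)(m^3 + 14m^2 + 59m + 70) + (40m^2 + 480m + 1400)
  m^3 + 14m^2 + 59m + 70 = ((1/40)m + 1/20)(40m^2 + 480m + 1400) + (0)
Last nonzero remainder: 40m^2 + 480m + 1400. Dividing through by 40 gives the monic gcd m^2 + 12m + 35.

35 + 12m + m^2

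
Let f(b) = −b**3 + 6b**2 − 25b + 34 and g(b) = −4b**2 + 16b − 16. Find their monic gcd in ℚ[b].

Apply the Euclidean algorithm:
  −b**3 + 6b**2 − 25b + 34 = ((1/4)b − 1/2)(−4b**2 + 16b − 16) + (−13b + 26)
  −4b**2 + 16b − 16 = ((4/13)b − 8/13)(−13b + 26) + (0)
Last nonzero remainder: −13b + 26. Dividing through by −13 gives the monic gcd b − 2.

b − 2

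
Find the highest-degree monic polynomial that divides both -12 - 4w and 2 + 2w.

Repeated division with remainder:
  -4w - 12 = (-2)(2w + 2) + (-8)
  2w + 2 = (-(1/4)w - 1/4)(-8) + (0)
The last nonzero remainder is the constant -8, so the polynomials are coprime and gcd = 1.

1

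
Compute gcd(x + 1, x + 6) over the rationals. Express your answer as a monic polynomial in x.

1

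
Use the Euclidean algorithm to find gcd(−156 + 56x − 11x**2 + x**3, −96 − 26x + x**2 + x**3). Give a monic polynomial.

Euclidean algorithm in ℚ[x]:
  x**3 − 11x**2 + 56x − 156 = (x**3 + x**2 − 26x − 96) + (−12x**2 + 82x − 60)
  x**3 + x**2 − 26x − 96 = (−(1/12)x − 47/72)(−12x**2 + 82x − 60) + ((811/36)x − 811/6)
  −12x**2 + 82x − 60 = (−(432/811)x + 360/811)((811/36)x − 811/6) + (0)
Last nonzero remainder: (811/36)x − 811/6. Dividing through by 811/36 gives the monic gcd x − 6.

−6 + x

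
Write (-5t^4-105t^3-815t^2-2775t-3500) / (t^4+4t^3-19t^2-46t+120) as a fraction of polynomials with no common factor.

(-5t^2-60t-175)/(t^2-5t+6)

Repeated division with remainder:
  -5t^4-105t^3-815t^2-2775t-3500 = (-5)(t^4+4t^3-19t^2-46t+120) + (-85t^3-910t^2-3005t-2900)
  t^4+4t^3-19t^2-46t+120 = (-(1/85)t+114/1445)(-85t^3-910t^2-3005t-2900) + ((5040/289)t^2+(45360/289)t+100800/289)
  -85t^3-910t^2-3005t-2900 = (-(4913/1008)t-8381/1008)((5040/289)t^2+(45360/289)t+100800/289) + (0)
Last nonzero remainder: (5040/289)t^2+(45360/289)t+100800/289. Dividing through by 5040/289 gives the monic gcd t^2+9t+20.
Cancel t^2+9t+20 from numerator and denominator to get the reduced form.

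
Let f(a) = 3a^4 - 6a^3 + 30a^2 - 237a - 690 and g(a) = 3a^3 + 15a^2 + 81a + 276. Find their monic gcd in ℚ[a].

a^2 + a + 23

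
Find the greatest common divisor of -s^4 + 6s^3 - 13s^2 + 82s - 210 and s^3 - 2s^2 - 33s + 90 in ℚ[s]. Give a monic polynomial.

s^2 - 8s + 15

Repeated division with remainder:
  -s^4 + 6s^3 - 13s^2 + 82s - 210 = (-s + 4)(s^3 - 2s^2 - 33s + 90) + (-38s^2 + 304s - 570)
  s^3 - 2s^2 - 33s + 90 = (-(1/38)s - 3/19)(-38s^2 + 304s - 570) + (0)
Last nonzero remainder: -38s^2 + 304s - 570. Dividing through by -38 gives the monic gcd s^2 - 8s + 15.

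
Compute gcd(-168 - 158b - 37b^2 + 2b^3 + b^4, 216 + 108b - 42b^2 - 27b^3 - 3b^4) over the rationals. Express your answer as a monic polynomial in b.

6 + 5b + b^2

Euclidean algorithm in ℚ[b]:
  b^4 + 2b^3 - 37b^2 - 158b - 168 = (-1/3)(-3b^4 - 27b^3 - 42b^2 + 108b + 216) + (-7b^3 - 51b^2 - 122b - 96)
  -3b^4 - 27b^3 - 42b^2 + 108b + 216 = ((3/7)b + 36/49)(-7b^3 - 51b^2 - 122b - 96) + ((2340/49)b^2 + (11700/49)b + 14040/49)
  -7b^3 - 51b^2 - 122b - 96 = (-(343/2340)b - 196/585)((2340/49)b^2 + (11700/49)b + 14040/49) + (0)
Last nonzero remainder: (2340/49)b^2 + (11700/49)b + 14040/49. Dividing through by 2340/49 gives the monic gcd b^2 + 5b + 6.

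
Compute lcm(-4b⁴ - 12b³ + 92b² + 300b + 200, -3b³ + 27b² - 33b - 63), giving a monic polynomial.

b⁶ - 7b⁵ - 32b⁴ + 218b³ + 217b² - 1075b - 1050

Euclidean algorithm in ℚ[b]:
  -4b⁴ - 12b³ + 92b² + 300b + 200 = ((4/3)b + 16)(-3b³ + 27b² - 33b - 63) + (-296b² + 912b + 1208)
  -3b³ + 27b² - 33b - 63 = ((3/296)b - 657/10952)(-296b² + 912b + 1208) + ((12960/1369)b + 12960/1369)
  -296b² + 912b + 1208 = (-(50653/1620)b + 206719/1620)((12960/1369)b + 12960/1369) + (0)
Last nonzero remainder: (12960/1369)b + 12960/1369. Dividing through by 12960/1369 gives the monic gcd b + 1.
Then lcm(f, g) = f·g / gcd(f, g); expanding and making the result monic gives the answer.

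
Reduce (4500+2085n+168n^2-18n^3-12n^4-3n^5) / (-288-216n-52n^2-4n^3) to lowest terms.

By polynomial division,
  -3n^5-12n^4-18n^3+168n^2+2085n+4500 = ((3/4)n^2-(27/4)n+207/4)(-4n^3-52n^2-216n-288) + (1617n^2+11319n+19404)
  -4n^3-52n^2-216n-288 = (-(4/1617)n-8/539)(1617n^2+11319n+19404) + (0)
Last nonzero remainder: 1617n^2+11319n+19404. Dividing through by 1617 gives the monic gcd n^2+7n+12.
Cancel n^2+7n+12 from numerator and denominator to get the reduced form.

(-375+45n-9n^2+3n^3)/(24+4n)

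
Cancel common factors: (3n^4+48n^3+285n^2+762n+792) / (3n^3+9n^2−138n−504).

Apply the Euclidean algorithm:
  3n^4+48n^3+285n^2+762n+792 = (n+13)(3n^3+9n^2−138n−504) + (306n^2+3060n+7344)
  3n^3+9n^2−138n−504 = ((1/102)n−7/102)(306n^2+3060n+7344) + (0)
Last nonzero remainder: 306n^2+3060n+7344. Dividing through by 306 gives the monic gcd n^2+10n+24.
Cancel n^2+10n+24 from numerator and denominator to get the reduced form.

(n^2+6n+11)/(n−7)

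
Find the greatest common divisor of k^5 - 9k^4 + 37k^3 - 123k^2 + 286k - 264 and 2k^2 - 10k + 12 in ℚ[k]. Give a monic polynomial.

Apply the Euclidean algorithm:
  k^5 - 9k^4 + 37k^3 - 123k^2 + 286k - 264 = ((1/2)k^3 - 2k^2 + (11/2)k - 22)(2k^2 - 10k + 12) + (0)
Last nonzero remainder: 2k^2 - 10k + 12. Dividing through by 2 gives the monic gcd k^2 - 5k + 6.

k^2 - 5k + 6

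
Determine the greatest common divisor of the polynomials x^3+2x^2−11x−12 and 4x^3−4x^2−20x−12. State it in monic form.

Apply the Euclidean algorithm:
  x^3+2x^2−11x−12 = (1/4)(4x^3−4x^2−20x−12) + (3x^2−6x−9)
  4x^3−4x^2−20x−12 = ((4/3)x+4/3)(3x^2−6x−9) + (0)
Last nonzero remainder: 3x^2−6x−9. Dividing through by 3 gives the monic gcd x^2−2x−3.

x^2−2x−3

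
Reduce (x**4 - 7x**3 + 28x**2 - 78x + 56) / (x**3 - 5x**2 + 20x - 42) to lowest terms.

Euclidean algorithm in ℚ[x]:
  x**4 - 7x**3 + 28x**2 - 78x + 56 = (x - 2)(x**3 - 5x**2 + 20x - 42) + (-2x**2 + 4x - 28)
  x**3 - 5x**2 + 20x - 42 = (-(1/2)x + 3/2)(-2x**2 + 4x - 28) + (0)
Last nonzero remainder: -2x**2 + 4x - 28. Dividing through by -2 gives the monic gcd x**2 - 2x + 14.
Cancel x**2 - 2x + 14 from numerator and denominator to get the reduced form.

(x**2 - 5x + 4)/(x - 3)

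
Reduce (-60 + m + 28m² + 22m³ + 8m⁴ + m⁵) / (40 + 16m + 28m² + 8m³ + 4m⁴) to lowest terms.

(-12 + 5m + 6m² + m³)/(8 + 4m²)

Euclidean algorithm in ℚ[m]:
  m⁵ + 8m⁴ + 22m³ + 28m² + m - 60 = ((1/4)m + 3/2)(4m⁴ + 8m³ + 28m² + 16m + 40) + (3m³ - 18m² - 33m - 120)
  4m⁴ + 8m³ + 28m² + 16m + 40 = ((4/3)m + 32/3)(3m³ - 18m² - 33m - 120) + (264m² + 528m + 1320)
  3m³ - 18m² - 33m - 120 = ((1/88)m - 1/11)(264m² + 528m + 1320) + (0)
Last nonzero remainder: 264m² + 528m + 1320. Dividing through by 264 gives the monic gcd m² + 2m + 5.
Cancel m² + 2m + 5 from numerator and denominator to get the reduced form.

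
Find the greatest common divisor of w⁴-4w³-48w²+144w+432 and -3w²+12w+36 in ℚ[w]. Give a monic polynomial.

w²-4w-12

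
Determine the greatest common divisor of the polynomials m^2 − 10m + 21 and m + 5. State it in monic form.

Apply the Euclidean algorithm:
  m^2 − 10m + 21 = (m − 15)(m + 5) + (96)
  m + 5 = ((1/96)m + 5/96)(96) + (0)
The last nonzero remainder is the constant 96, so the polynomials are coprime and gcd = 1.

1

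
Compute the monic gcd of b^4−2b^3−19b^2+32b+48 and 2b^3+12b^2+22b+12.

Repeated division with remainder:
  b^4−2b^3−19b^2+32b+48 = ((1/2)b−4)(2b^3+12b^2+22b+12) + (18b^2+114b+96)
  2b^3+12b^2+22b+12 = ((1/9)b−1/27)(18b^2+114b+96) + ((140/9)b+140/9)
  18b^2+114b+96 = ((81/70)b+216/35)((140/9)b+140/9) + (0)
Last nonzero remainder: (140/9)b+140/9. Dividing through by 140/9 gives the monic gcd b+1.

b+1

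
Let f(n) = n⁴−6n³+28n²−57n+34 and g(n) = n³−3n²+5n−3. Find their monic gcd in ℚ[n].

n−1

Euclidean algorithm in ℚ[n]:
  n⁴−6n³+28n²−57n+34 = (n−3)(n³−3n²+5n−3) + (14n²−39n+25)
  n³−3n²+5n−3 = ((1/14)n−3/196)(14n²−39n+25) + ((513/196)n−513/196)
  14n²−39n+25 = ((2744/513)n−4900/513)((513/196)n−513/196) + (0)
Last nonzero remainder: (513/196)n−513/196. Dividing through by 513/196 gives the monic gcd n−1.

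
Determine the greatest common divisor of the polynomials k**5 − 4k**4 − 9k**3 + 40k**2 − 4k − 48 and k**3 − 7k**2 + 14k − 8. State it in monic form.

Apply the Euclidean algorithm:
  k**5 − 4k**4 − 9k**3 + 40k**2 − 4k − 48 = (k**2 + 3k − 2)(k**3 − 7k**2 + 14k − 8) + (−8k**2 + 48k − 64)
  k**3 − 7k**2 + 14k − 8 = (−(1/8)k + 1/8)(−8k**2 + 48k − 64) + (0)
Last nonzero remainder: −8k**2 + 48k − 64. Dividing through by −8 gives the monic gcd k**2 − 6k + 8.

k**2 − 6k + 8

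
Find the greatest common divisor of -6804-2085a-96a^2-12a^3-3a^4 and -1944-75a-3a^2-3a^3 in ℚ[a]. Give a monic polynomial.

81-7a+a^2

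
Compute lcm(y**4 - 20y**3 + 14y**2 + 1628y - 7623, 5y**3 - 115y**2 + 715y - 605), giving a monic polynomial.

Apply the Euclidean algorithm:
  y**4 - 20y**3 + 14y**2 + 1628y - 7623 = ((1/5)y + 3/5)(5y**3 - 115y**2 + 715y - 605) + (-60y**2 + 1320y - 7260)
  5y**3 - 115y**2 + 715y - 605 = (-(1/12)y + 1/12)(-60y**2 + 1320y - 7260) + (0)
Last nonzero remainder: -60y**2 + 1320y - 7260. Dividing through by -60 gives the monic gcd y**2 - 22y + 121.
Then lcm(f, g) = f·g / gcd(f, g); expanding and making the result monic gives the answer.

y**5 - 21y**4 + 34y**3 + 1614y**2 - 9251y + 7623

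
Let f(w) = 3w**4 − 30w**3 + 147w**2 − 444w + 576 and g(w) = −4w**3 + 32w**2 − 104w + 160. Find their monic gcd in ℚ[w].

w − 4

Apply the Euclidean algorithm:
  3w**4 − 30w**3 + 147w**2 − 444w + 576 = (−(3/4)w + 3/2)(−4w**3 + 32w**2 − 104w + 160) + (21w**2 − 168w + 336)
  −4w**3 + 32w**2 − 104w + 160 = (−(4/21)w)(21w**2 − 168w + 336) + (−40w + 160)
  21w**2 − 168w + 336 = (−(21/40)w + 21/10)(−40w + 160) + (0)
Last nonzero remainder: −40w + 160. Dividing through by −40 gives the monic gcd w − 4.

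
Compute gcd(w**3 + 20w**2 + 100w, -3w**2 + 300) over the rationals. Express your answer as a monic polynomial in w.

w + 10

Repeated division with remainder:
  w**3 + 20w**2 + 100w = (-(1/3)w - 20/3)(-3w**2 + 300) + (200w + 2000)
  -3w**2 + 300 = (-(3/200)w + 3/20)(200w + 2000) + (0)
Last nonzero remainder: 200w + 2000. Dividing through by 200 gives the monic gcd w + 10.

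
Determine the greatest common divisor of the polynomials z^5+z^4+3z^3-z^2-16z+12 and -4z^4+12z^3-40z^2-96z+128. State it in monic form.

Apply the Euclidean algorithm:
  z^5+z^4+3z^3-z^2-16z+12 = (-(1/4)z-1)(-4z^4+12z^3-40z^2-96z+128) + (5z^3-65z^2-80z+140)
  -4z^4+12z^3-40z^2-96z+128 = (-(4/5)z-8)(5z^3-65z^2-80z+140) + (-624z^2-624z+1248)
  5z^3-65z^2-80z+140 = (-(5/624)z+35/312)(-624z^2-624z+1248) + (0)
Last nonzero remainder: -624z^2-624z+1248. Dividing through by -624 gives the monic gcd z^2+z-2.

z^2+z-2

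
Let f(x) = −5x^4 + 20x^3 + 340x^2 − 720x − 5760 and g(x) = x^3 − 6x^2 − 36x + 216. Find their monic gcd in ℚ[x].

x^2 − 36

By polynomial division,
  −5x^4 + 20x^3 + 340x^2 − 720x − 5760 = (−5x − 10)(x^3 − 6x^2 − 36x + 216) + (100x^2 − 3600)
  x^3 − 6x^2 − 36x + 216 = ((1/100)x − 3/50)(100x^2 − 3600) + (0)
Last nonzero remainder: 100x^2 − 3600. Dividing through by 100 gives the monic gcd x^2 − 36.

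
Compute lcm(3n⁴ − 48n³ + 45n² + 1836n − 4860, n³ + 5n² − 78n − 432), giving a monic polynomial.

Euclidean algorithm in ℚ[n]:
  3n⁴ − 48n³ + 45n² + 1836n − 4860 = (3n − 63)(n³ + 5n² − 78n − 432) + (594n² − 1782n − 32076)
  n³ + 5n² − 78n − 432 = ((1/594)n + 4/297)(594n² − 1782n − 32076) + (0)
Last nonzero remainder: 594n² − 1782n − 32076. Dividing through by 594 gives the monic gcd n² − 3n − 54.
Then lcm(f, g) = f·g / gcd(f, g); expanding and making the result monic gives the answer.

n⁵ − 8n⁴ − 113n³ + 732n² + 3276n − 12960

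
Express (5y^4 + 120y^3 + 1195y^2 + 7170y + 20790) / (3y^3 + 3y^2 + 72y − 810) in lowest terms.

Apply the Euclidean algorithm:
  5y^4 + 120y^3 + 1195y^2 + 7170y + 20790 = ((5/3)y + 115/3)(3y^3 + 3y^2 + 72y − 810) + (960y^2 + 5760y + 51840)
  3y^3 + 3y^2 + 72y − 810 = ((1/320)y − 1/64)(960y^2 + 5760y + 51840) + (0)
Last nonzero remainder: 960y^2 + 5760y + 51840. Dividing through by 960 gives the monic gcd y^2 + 6y + 54.
Cancel y^2 + 6y + 54 from numerator and denominator to get the reduced form.

(5y^2 + 90y + 385)/(3y − 15)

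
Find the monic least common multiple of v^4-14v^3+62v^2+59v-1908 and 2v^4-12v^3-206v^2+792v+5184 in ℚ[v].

v^6-15v^5+4v^4+1005v^3-6431v^2-2340v+137376

Repeated division with remainder:
  v^4-14v^3+62v^2+59v-1908 = (1/2)(2v^4-12v^3-206v^2+792v+5184) + (-8v^3+165v^2-337v-4500)
  2v^4-12v^3-206v^2+792v+5184 = (-(1/4)v-117/32)(-8v^3+165v^2-337v-4500) + ((10017/32)v^2-(50085/32)v-90153/8)
  -8v^3+165v^2-337v-4500 = (-(256/10017)v+4000/10017)((10017/32)v^2-(50085/32)v-90153/8) + (0)
Last nonzero remainder: (10017/32)v^2-(50085/32)v-90153/8. Dividing through by 10017/32 gives the monic gcd v^2-5v-36.
Then lcm(f, g) = f·g / gcd(f, g); expanding and making the result monic gives the answer.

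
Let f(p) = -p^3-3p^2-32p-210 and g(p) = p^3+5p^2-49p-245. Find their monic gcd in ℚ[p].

p+5

Repeated division with remainder:
  -p^3-3p^2-32p-210 = (-1)(p^3+5p^2-49p-245) + (2p^2-81p-455)
  p^3+5p^2-49p-245 = ((1/2)p+91/4)(2p^2-81p-455) + ((8085/4)p+40425/4)
  2p^2-81p-455 = ((8/8085)p-52/1155)((8085/4)p+40425/4) + (0)
Last nonzero remainder: (8085/4)p+40425/4. Dividing through by 8085/4 gives the monic gcd p+5.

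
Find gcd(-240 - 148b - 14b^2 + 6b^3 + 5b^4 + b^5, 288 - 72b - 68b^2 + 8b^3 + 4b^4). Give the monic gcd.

Apply the Euclidean algorithm:
  b^5 + 5b^4 + 6b^3 - 14b^2 - 148b - 240 = ((1/4)b + 3/4)(4b^4 + 8b^3 - 68b^2 - 72b + 288) + (17b^3 + 55b^2 - 166b - 456)
  4b^4 + 8b^3 - 68b^2 - 72b + 288 = ((4/17)b - 84/289)(17b^3 + 55b^2 - 166b - 456) + (-(3744/289)b^2 - (3744/289)b + 44928/289)
  17b^3 + 55b^2 - 166b - 456 = (-(4913/3744)b - 5491/1872)(-(3744/289)b^2 - (3744/289)b + 44928/289) + (0)
Last nonzero remainder: -(3744/289)b^2 - (3744/289)b + 44928/289. Dividing through by -3744/289 gives the monic gcd b^2 + b - 12.

-12 + b + b^2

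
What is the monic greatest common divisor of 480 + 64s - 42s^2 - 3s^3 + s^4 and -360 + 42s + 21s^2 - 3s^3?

120 - 14s - 7s^2 + s^3

By polynomial division,
  s^4 - 3s^3 - 42s^2 + 64s + 480 = (-(1/3)s - 4/3)(-3s^3 + 21s^2 + 42s - 360) + (0)
Last nonzero remainder: -3s^3 + 21s^2 + 42s - 360. Dividing through by -3 gives the monic gcd s^3 - 7s^2 - 14s + 120.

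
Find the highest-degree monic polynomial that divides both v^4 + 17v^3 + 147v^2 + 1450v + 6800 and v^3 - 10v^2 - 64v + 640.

v + 8

Apply the Euclidean algorithm:
  v^4 + 17v^3 + 147v^2 + 1450v + 6800 = (v + 27)(v^3 - 10v^2 - 64v + 640) + (481v^2 + 2538v - 10480)
  v^3 - 10v^2 - 64v + 640 = ((1/481)v - 7348/231361)(481v^2 + 2538v - 10480) + ((8883000/231361)v + 71064000/231361)
  481v^2 + 2538v - 10480 = ((111284641/8883000)v - 30308291/888300)((8883000/231361)v + 71064000/231361) + (0)
Last nonzero remainder: (8883000/231361)v + 71064000/231361. Dividing through by 8883000/231361 gives the monic gcd v + 8.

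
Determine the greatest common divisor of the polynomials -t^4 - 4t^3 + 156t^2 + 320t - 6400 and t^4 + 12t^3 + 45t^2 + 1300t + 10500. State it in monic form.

t^2 + 20t + 100

By polynomial division,
  -t^4 - 4t^3 + 156t^2 + 320t - 6400 = (-1)(t^4 + 12t^3 + 45t^2 + 1300t + 10500) + (8t^3 + 201t^2 + 1620t + 4100)
  t^4 + 12t^3 + 45t^2 + 1300t + 10500 = ((1/8)t - 105/64)(8t^3 + 201t^2 + 1620t + 4100) + ((11025/64)t^2 + (55125/16)t + 275625/16)
  8t^3 + 201t^2 + 1620t + 4100 = ((512/11025)t + 2624/11025)((11025/64)t^2 + (55125/16)t + 275625/16) + (0)
Last nonzero remainder: (11025/64)t^2 + (55125/16)t + 275625/16. Dividing through by 11025/64 gives the monic gcd t^2 + 20t + 100.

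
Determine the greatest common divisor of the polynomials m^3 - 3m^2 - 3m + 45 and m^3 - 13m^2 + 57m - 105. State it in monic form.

m^2 - 6m + 15

Euclidean algorithm in ℚ[m]:
  m^3 - 3m^2 - 3m + 45 = (m^3 - 13m^2 + 57m - 105) + (10m^2 - 60m + 150)
  m^3 - 13m^2 + 57m - 105 = ((1/10)m - 7/10)(10m^2 - 60m + 150) + (0)
Last nonzero remainder: 10m^2 - 60m + 150. Dividing through by 10 gives the monic gcd m^2 - 6m + 15.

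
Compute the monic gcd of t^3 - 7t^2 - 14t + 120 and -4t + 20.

t - 5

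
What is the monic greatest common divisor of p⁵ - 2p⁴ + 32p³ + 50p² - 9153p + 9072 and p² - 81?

p² - 81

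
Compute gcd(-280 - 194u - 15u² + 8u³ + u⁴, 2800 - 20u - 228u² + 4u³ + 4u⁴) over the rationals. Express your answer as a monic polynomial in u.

-140 - 27u + 6u² + u³

Apply the Euclidean algorithm:
  u⁴ + 8u³ - 15u² - 194u - 280 = (1/4)(4u⁴ + 4u³ - 228u² - 20u + 2800) + (7u³ + 42u² - 189u - 980)
  4u⁴ + 4u³ - 228u² - 20u + 2800 = ((4/7)u - 20/7)(7u³ + 42u² - 189u - 980) + (0)
Last nonzero remainder: 7u³ + 42u² - 189u - 980. Dividing through by 7 gives the monic gcd u³ + 6u² - 27u - 140.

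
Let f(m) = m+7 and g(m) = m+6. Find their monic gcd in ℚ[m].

1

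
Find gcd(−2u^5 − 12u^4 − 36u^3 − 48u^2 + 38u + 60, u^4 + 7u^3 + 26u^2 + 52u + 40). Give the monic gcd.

Euclidean algorithm in ℚ[u]:
  −2u^5 − 12u^4 − 36u^3 − 48u^2 + 38u + 60 = (−2u + 2)(u^4 + 7u^3 + 26u^2 + 52u + 40) + (2u^3 + 4u^2 + 14u − 20)
  u^4 + 7u^3 + 26u^2 + 52u + 40 = ((1/2)u + 5/2)(2u^3 + 4u^2 + 14u − 20) + (9u^2 + 27u + 90)
  2u^3 + 4u^2 + 14u − 20 = ((2/9)u − 2/9)(9u^2 + 27u + 90) + (0)
Last nonzero remainder: 9u^2 + 27u + 90. Dividing through by 9 gives the monic gcd u^2 + 3u + 10.

u^2 + 3u + 10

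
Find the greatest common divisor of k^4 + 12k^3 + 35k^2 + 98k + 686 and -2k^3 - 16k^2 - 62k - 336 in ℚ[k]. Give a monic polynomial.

k + 7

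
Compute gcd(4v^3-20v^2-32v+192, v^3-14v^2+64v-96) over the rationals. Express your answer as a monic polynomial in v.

Euclidean algorithm in ℚ[v]:
  4v^3-20v^2-32v+192 = (4)(v^3-14v^2+64v-96) + (36v^2-288v+576)
  v^3-14v^2+64v-96 = ((1/36)v-1/6)(36v^2-288v+576) + (0)
Last nonzero remainder: 36v^2-288v+576. Dividing through by 36 gives the monic gcd v^2-8v+16.

v^2-8v+16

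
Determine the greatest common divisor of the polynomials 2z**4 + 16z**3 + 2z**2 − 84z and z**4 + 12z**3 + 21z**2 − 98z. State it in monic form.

z**3 + 5z**2 − 14z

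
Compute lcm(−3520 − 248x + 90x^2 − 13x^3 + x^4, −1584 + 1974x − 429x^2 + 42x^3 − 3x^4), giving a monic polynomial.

−21120 + 23152x − 1244x^2 − 956x^3 + 187x^4 − 20x^5 + x^6

Apply the Euclidean algorithm:
  x^4 − 13x^3 + 90x^2 − 248x − 3520 = (−1/3)(−3x^4 + 42x^3 − 429x^2 + 1974x − 1584) + (x^3 − 53x^2 + 410x − 4048)
  −3x^4 + 42x^3 − 429x^2 + 1974x − 1584 = (−3x − 117)(x^3 − 53x^2 + 410x − 4048) + (−5400x^2 + 37800x − 475200)
  x^3 − 53x^2 + 410x − 4048 = (−(1/5400)x + 23/2700)(−5400x^2 + 37800x − 475200) + (0)
Last nonzero remainder: −5400x^2 + 37800x − 475200. Dividing through by −5400 gives the monic gcd x^2 − 7x + 88.
Then lcm(f, g) = f·g / gcd(f, g); expanding and making the result monic gives the answer.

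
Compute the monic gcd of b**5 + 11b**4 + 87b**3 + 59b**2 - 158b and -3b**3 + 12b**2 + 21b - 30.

b**2 + b - 2

Apply the Euclidean algorithm:
  b**5 + 11b**4 + 87b**3 + 59b**2 - 158b = (-(1/3)b**2 - 5b - 154/3)(-3b**3 + 12b**2 + 21b - 30) + (770b**2 + 770b - 1540)
  -3b**3 + 12b**2 + 21b - 30 = (-(3/770)b + 3/154)(770b**2 + 770b - 1540) + (0)
Last nonzero remainder: 770b**2 + 770b - 1540. Dividing through by 770 gives the monic gcd b**2 + b - 2.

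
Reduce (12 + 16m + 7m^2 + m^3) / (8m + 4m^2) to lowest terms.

(6 + 5m + m^2)/(4m)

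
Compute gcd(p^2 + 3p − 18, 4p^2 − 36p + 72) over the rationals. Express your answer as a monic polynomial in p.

By polynomial division,
  p^2 + 3p − 18 = (1/4)(4p^2 − 36p + 72) + (12p − 36)
  4p^2 − 36p + 72 = ((1/3)p − 2)(12p − 36) + (0)
Last nonzero remainder: 12p − 36. Dividing through by 12 gives the monic gcd p − 3.

p − 3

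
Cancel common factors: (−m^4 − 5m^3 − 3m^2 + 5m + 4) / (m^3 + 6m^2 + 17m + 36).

Euclidean algorithm in ℚ[m]:
  −m^4 − 5m^3 − 3m^2 + 5m + 4 = (−m + 1)(m^3 + 6m^2 + 17m + 36) + (8m^2 + 24m − 32)
  m^3 + 6m^2 + 17m + 36 = ((1/8)m + 3/8)(8m^2 + 24m − 32) + (12m + 48)
  8m^2 + 24m − 32 = ((2/3)m − 2/3)(12m + 48) + (0)
Last nonzero remainder: 12m + 48. Dividing through by 12 gives the monic gcd m + 4.
Cancel m + 4 from numerator and denominator to get the reduced form.

(−m^3 − m^2 + m + 1)/(m^2 + 2m + 9)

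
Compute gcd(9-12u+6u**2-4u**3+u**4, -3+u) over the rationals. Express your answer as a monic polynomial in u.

By polynomial division,
  u**4-4u**3+6u**2-12u+9 = (u**3-u**2+3u-3)(u-3) + (0)
The last nonzero remainder u-3 is already monic.

-3+u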